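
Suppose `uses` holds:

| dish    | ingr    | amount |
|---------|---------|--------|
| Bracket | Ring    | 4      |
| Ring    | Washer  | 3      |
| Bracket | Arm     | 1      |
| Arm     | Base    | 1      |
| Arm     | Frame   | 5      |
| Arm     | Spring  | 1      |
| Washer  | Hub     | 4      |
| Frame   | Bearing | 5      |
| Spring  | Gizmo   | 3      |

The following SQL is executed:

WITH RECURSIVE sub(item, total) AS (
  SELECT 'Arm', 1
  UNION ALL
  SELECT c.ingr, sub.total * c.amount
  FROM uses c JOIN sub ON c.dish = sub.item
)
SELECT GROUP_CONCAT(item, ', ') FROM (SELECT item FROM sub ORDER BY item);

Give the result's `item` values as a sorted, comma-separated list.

Arm, Base, Bearing, Frame, Gizmo, Spring

Base: (Arm, total=1).
Iteration 1: components of {Arm} -> Base = 1*1 = 1, Frame = 1*5 = 5, Spring = 1*1 = 1.
Iteration 2: components of {Base,Frame,Spring} -> Bearing = 5*5 = 25, Gizmo = 1*3 = 3.
Iteration 3: no further components; recursion stops.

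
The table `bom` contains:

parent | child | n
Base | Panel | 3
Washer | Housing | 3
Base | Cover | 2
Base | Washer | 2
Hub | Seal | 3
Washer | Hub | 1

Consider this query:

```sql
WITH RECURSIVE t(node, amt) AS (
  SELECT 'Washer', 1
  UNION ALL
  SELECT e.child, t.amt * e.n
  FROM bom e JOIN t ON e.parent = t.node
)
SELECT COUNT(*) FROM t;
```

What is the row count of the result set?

Base: (Washer, amt=1).
Iteration 1: components of {Washer} -> Housing = 1*3 = 3, Hub = 1*1 = 1.
Iteration 2: components of {Housing,Hub} -> Seal = 1*3 = 3.
Iteration 3: no further components; recursion stops.
Total rows emitted: 4.

4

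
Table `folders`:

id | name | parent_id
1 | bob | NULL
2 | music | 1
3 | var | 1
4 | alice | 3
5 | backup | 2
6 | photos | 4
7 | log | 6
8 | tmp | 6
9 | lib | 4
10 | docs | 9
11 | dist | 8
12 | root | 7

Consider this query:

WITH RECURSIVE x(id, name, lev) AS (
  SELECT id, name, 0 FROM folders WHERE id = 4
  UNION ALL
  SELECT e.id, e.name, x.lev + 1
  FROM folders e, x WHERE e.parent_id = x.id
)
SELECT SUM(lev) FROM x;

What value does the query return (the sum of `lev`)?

14

Base: id=4 (alice) at lev 0.
Iteration 1: rows with parent_id in {4} -> photos (id 6, lev 1), lib (id 9, lev 1).
Iteration 2: rows with parent_id in {6,9} -> log (id 7, lev 2), tmp (id 8, lev 2), docs (id 10, lev 2).
Iteration 3: rows with parent_id in {7,8,10} -> dist (id 11, lev 3), root (id 12, lev 3).
Iteration 4: no rows with parent_id in {11,12}; recursion stops.
SUM(lev) = 0 + 1 + 1 + 2 + 2 + 2 + 3 + 3 = 14.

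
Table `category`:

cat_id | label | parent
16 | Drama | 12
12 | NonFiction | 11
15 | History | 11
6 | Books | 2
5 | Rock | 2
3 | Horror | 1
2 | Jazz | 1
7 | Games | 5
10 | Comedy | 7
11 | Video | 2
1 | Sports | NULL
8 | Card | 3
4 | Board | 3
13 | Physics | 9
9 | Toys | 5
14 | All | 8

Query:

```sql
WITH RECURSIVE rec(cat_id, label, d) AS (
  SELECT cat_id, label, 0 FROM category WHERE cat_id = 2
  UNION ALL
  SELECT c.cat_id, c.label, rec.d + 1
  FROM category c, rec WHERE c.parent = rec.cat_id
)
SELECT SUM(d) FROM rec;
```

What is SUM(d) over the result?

Base: cat_id=2 (Jazz) at d 0.
Iteration 1: rows with parent in {2} -> Rock (id 5, d 1), Books (id 6, d 1), Video (id 11, d 1).
Iteration 2: rows with parent in {5,6,11} -> Games (id 7, d 2), Toys (id 9, d 2), NonFiction (id 12, d 2), History (id 15, d 2).
Iteration 3: rows with parent in {7,9,12,15} -> Comedy (id 10, d 3), Physics (id 13, d 3), Drama (id 16, d 3).
Iteration 4: no rows with parent in {10,13,16}; recursion stops.
SUM(d) = 0 + 1 + 1 + 1 + 2 + 2 + 2 + 2 + 3 + 3 + 3 = 20.

20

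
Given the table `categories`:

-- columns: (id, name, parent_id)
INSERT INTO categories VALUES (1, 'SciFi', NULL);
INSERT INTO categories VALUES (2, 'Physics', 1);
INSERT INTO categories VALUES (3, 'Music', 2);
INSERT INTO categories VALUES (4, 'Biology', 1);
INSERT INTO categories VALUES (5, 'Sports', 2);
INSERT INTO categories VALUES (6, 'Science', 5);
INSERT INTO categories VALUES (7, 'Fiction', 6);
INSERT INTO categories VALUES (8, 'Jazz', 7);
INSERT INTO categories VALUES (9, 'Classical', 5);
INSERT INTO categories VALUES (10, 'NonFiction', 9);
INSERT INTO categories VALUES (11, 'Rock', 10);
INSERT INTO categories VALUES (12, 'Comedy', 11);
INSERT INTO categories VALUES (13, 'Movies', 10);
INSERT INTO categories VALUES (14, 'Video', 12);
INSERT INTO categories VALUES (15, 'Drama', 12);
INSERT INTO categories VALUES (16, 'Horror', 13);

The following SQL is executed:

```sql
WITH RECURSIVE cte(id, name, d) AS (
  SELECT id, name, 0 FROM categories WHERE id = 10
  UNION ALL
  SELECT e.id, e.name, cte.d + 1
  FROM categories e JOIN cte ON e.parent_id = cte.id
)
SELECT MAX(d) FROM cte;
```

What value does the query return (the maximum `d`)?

3

Base: id=10 (NonFiction) at d 0.
Iteration 1: rows with parent_id in {10} -> Rock (id 11, d 1), Movies (id 13, d 1).
Iteration 2: rows with parent_id in {11,13} -> Comedy (id 12, d 2), Horror (id 16, d 2).
Iteration 3: rows with parent_id in {12,16} -> Video (id 14, d 3), Drama (id 15, d 3).
Iteration 4: no rows with parent_id in {14,15}; recursion stops.
d values: 0, 1, 1, 2, 2, 3, 3; the maximum is 3.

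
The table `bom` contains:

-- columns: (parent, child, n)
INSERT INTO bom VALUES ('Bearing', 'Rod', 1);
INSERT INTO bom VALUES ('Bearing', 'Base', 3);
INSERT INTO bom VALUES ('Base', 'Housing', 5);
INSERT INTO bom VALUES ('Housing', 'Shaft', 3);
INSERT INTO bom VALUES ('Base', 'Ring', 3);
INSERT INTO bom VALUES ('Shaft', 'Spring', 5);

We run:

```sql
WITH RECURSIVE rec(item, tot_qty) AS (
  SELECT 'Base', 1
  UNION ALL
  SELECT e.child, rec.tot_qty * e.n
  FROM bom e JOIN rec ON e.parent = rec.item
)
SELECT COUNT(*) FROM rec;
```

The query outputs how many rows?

5

Base: (Base, tot_qty=1).
Iteration 1: components of {Base} -> Housing = 1*5 = 5, Ring = 1*3 = 3.
Iteration 2: components of {Housing,Ring} -> Shaft = 5*3 = 15.
Iteration 3: components of {Shaft} -> Spring = 15*5 = 75.
Iteration 4: no further components; recursion stops.
Total rows emitted: 5.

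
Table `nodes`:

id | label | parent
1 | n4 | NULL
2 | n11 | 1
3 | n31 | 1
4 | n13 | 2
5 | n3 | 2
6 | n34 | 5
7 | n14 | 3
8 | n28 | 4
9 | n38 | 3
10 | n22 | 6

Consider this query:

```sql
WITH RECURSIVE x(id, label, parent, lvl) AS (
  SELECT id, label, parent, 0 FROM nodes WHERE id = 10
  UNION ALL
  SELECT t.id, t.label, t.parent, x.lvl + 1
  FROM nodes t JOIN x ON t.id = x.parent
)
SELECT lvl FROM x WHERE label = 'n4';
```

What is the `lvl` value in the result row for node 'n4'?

Base: id=10 (n22), parent=6, lvl 0.
Iteration 1: join on id=6 -> n34 (id 6, parent=5, lvl 1).
Iteration 2: join on id=5 -> n3 (id 5, parent=2, lvl 2).
Iteration 3: join on id=2 -> n11 (id 2, parent=1, lvl 3).
Iteration 4: join on id=1 -> n4 (id 1, parent=NULL, lvl 4).
Iteration 5: parent is NULL; no match; recursion stops.

4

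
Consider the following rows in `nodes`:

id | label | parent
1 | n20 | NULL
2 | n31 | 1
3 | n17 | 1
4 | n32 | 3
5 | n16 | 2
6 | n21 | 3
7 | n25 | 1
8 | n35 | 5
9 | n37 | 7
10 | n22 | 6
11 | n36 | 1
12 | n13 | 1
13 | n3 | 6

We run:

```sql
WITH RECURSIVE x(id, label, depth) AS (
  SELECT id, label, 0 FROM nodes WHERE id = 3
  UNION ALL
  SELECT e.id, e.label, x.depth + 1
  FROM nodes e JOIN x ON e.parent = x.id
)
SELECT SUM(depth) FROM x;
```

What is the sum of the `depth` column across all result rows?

6

Base: id=3 (n17) at depth 0.
Iteration 1: rows with parent in {3} -> n32 (id 4, depth 1), n21 (id 6, depth 1).
Iteration 2: rows with parent in {4,6} -> n22 (id 10, depth 2), n3 (id 13, depth 2).
Iteration 3: no rows with parent in {10,13}; recursion stops.
SUM(depth) = 0 + 1 + 1 + 2 + 2 = 6.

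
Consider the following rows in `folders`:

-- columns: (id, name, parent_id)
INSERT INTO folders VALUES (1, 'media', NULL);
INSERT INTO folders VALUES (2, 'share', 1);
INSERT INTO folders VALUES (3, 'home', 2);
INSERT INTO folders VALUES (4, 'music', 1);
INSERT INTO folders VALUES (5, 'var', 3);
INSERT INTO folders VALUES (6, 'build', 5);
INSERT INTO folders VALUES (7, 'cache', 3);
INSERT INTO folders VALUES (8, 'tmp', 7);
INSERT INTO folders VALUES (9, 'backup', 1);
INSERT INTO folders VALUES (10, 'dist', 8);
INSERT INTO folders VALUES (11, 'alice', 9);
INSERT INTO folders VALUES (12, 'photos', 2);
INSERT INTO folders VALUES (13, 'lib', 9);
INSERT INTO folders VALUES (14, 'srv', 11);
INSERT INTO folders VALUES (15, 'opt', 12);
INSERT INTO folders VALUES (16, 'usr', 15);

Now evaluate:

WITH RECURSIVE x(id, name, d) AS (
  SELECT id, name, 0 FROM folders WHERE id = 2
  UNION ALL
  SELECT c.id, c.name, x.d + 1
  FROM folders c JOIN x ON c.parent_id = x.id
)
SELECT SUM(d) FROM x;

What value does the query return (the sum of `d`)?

21

Base: id=2 (share) at d 0.
Iteration 1: rows with parent_id in {2} -> home (id 3, d 1), photos (id 12, d 1).
Iteration 2: rows with parent_id in {3,12} -> var (id 5, d 2), cache (id 7, d 2), opt (id 15, d 2).
Iteration 3: rows with parent_id in {5,7,15} -> build (id 6, d 3), tmp (id 8, d 3), usr (id 16, d 3).
Iteration 4: rows with parent_id in {6,8,16} -> dist (id 10, d 4).
Iteration 5: no rows with parent_id in {10}; recursion stops.
SUM(d) = 0 + 1 + 1 + 2 + 2 + 2 + 3 + 3 + 3 + 4 = 21.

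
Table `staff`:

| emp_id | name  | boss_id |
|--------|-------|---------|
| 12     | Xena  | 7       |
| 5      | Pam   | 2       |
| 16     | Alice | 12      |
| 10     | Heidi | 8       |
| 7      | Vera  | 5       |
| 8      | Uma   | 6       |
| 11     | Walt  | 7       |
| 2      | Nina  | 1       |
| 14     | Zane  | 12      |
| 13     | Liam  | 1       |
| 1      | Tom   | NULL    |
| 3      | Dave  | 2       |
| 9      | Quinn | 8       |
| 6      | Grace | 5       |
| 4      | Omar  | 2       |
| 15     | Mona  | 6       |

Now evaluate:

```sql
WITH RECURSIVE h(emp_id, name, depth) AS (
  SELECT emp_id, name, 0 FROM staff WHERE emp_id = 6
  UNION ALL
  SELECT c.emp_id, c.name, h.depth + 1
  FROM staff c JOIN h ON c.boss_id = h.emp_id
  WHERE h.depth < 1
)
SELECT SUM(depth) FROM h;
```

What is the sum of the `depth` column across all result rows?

2

Base: emp_id=6 (Grace) at depth 0.
Iteration 1: rows with boss_id in {6} -> Uma (id 8, depth 1), Mona (id 15, depth 1).
Iteration 2: depth < 1 fails for all current rows; recursion stops.
SUM(depth) = 0 + 1 + 1 = 2.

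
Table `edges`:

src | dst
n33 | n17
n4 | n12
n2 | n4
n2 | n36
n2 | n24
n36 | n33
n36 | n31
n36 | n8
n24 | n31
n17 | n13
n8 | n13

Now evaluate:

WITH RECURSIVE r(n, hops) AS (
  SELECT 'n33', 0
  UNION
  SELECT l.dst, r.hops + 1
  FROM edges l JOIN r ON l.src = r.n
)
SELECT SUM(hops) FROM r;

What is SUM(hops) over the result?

Base: (n33, hops=0).
Iteration 1: edges from {n33} -> (n17, hops=1).
Iteration 2: edges from {n17} -> (n13, hops=2).
Iteration 3: no outgoing edges from {n13}; recursion stops.
SUM(hops) = 0 + 1 + 2 = 3.

3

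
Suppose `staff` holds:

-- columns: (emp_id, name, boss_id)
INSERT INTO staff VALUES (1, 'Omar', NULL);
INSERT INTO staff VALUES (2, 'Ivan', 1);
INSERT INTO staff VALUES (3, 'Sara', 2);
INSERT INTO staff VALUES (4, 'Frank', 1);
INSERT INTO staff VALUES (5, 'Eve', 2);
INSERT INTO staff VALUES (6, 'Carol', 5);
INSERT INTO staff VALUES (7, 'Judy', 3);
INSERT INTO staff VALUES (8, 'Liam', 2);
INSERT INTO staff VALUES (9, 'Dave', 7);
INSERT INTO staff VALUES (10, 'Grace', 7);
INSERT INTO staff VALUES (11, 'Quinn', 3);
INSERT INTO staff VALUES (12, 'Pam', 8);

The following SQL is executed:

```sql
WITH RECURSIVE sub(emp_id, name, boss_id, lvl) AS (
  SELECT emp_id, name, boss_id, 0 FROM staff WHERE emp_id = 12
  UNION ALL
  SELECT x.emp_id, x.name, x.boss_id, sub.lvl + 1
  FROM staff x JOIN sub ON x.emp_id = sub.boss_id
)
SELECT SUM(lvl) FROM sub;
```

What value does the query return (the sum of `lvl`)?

Base: emp_id=12 (Pam), boss_id=8, lvl 0.
Iteration 1: join on emp_id=8 -> Liam (id 8, boss_id=2, lvl 1).
Iteration 2: join on emp_id=2 -> Ivan (id 2, boss_id=1, lvl 2).
Iteration 3: join on emp_id=1 -> Omar (id 1, boss_id=NULL, lvl 3).
Iteration 4: boss_id is NULL; no match; recursion stops.
SUM(lvl) = 0 + 1 + 2 + 3 = 6.

6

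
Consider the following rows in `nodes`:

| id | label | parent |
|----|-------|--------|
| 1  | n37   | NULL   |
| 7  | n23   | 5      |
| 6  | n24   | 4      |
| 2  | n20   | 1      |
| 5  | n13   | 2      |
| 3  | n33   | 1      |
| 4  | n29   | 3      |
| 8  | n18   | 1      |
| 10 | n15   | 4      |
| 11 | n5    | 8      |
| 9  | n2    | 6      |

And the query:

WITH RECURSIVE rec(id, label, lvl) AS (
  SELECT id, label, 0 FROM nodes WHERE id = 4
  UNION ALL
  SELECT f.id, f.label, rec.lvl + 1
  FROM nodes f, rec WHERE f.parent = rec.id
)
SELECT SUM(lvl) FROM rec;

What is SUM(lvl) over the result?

Base: id=4 (n29) at lvl 0.
Iteration 1: rows with parent in {4} -> n24 (id 6, lvl 1), n15 (id 10, lvl 1).
Iteration 2: rows with parent in {6,10} -> n2 (id 9, lvl 2).
Iteration 3: no rows with parent in {9}; recursion stops.
SUM(lvl) = 0 + 1 + 1 + 2 = 4.

4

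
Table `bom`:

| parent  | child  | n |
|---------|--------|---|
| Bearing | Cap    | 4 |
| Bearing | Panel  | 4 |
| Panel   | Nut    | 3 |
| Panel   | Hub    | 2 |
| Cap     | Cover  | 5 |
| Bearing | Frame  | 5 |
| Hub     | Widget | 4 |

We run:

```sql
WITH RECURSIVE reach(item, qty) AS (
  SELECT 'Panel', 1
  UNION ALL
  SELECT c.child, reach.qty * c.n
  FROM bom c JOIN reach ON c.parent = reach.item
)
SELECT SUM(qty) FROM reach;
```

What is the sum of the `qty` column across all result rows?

Base: (Panel, qty=1).
Iteration 1: components of {Panel} -> Hub = 1*2 = 2, Nut = 1*3 = 3.
Iteration 2: components of {Hub,Nut} -> Widget = 2*4 = 8.
Iteration 3: no further components; recursion stops.
SUM(qty) = 1 + 3 + 2 + 8 = 14.

14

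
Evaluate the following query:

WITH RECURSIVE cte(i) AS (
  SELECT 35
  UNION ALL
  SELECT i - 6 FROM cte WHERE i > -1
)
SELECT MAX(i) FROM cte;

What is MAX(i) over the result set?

35

Base: i=35.
Iteration 1: 35 > -1 holds -> i = 35 - 6 = 29.
Iteration 2: 29 > -1 holds -> i = 29 - 6 = 23.
Iteration 3: 23 > -1 holds -> i = 23 - 6 = 17.
Iteration 4: 17 > -1 holds -> i = 17 - 6 = 11.
Iteration 5: 11 > -1 holds -> i = 11 - 6 = 5.
Iteration 6: 5 > -1 holds -> i = 5 - 6 = -1.
Iteration 7: -1 > -1 fails; recursion stops.
i values: 35, 29, 23, 17, 11, 5, -1; the maximum is 35.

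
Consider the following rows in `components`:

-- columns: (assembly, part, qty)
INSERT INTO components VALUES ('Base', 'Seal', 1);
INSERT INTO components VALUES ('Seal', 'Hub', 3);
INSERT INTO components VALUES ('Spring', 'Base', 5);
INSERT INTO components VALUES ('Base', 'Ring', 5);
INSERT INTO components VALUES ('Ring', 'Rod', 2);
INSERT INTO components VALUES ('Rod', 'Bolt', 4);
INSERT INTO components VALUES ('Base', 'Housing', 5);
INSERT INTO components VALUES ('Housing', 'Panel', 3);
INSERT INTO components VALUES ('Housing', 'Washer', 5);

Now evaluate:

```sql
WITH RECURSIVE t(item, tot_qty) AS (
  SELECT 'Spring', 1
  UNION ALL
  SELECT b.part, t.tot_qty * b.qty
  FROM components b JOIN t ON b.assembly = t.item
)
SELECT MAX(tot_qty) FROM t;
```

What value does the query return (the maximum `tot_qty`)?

200

Base: (Spring, tot_qty=1).
Iteration 1: components of {Spring} -> Base = 1*5 = 5.
Iteration 2: components of {Base} -> Housing = 5*5 = 25, Ring = 5*5 = 25, Seal = 5*1 = 5.
Iteration 3: components of {Housing,Ring,Seal} -> Hub = 5*3 = 15, Panel = 25*3 = 75, Rod = 25*2 = 50, Washer = 25*5 = 125.
Iteration 4: components of {Hub,Panel,Rod,Washer} -> Bolt = 50*4 = 200.
Iteration 5: no further components; recursion stops.
tot_qty values: 1, 5, 25, 5, 25, 75, 125, 15, 50, 200; the maximum is 200.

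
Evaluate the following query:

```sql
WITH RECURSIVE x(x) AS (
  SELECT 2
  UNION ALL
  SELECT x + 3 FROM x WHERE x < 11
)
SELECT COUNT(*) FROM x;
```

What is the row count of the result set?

4

Base: x=2.
Iteration 1: 2 < 11 holds -> x = 2 + 3 = 5.
Iteration 2: 5 < 11 holds -> x = 5 + 3 = 8.
Iteration 3: 8 < 11 holds -> x = 8 + 3 = 11.
Iteration 4: 11 < 11 fails; recursion stops.
Total rows emitted: 4.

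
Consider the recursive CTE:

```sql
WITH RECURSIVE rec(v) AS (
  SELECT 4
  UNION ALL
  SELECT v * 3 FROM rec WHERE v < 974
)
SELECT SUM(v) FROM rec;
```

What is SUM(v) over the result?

4372

Base: v=4.
Iteration 1: 4 < 974 holds -> v = 4 * 3 = 12.
Iteration 2: 12 < 974 holds -> v = 12 * 3 = 36.
Iteration 3: 36 < 974 holds -> v = 36 * 3 = 108.
Iteration 4: 108 < 974 holds -> v = 108 * 3 = 324.
Iteration 5: 324 < 974 holds -> v = 324 * 3 = 972.
Iteration 6: 972 < 974 holds -> v = 972 * 3 = 2916.
Iteration 7: 2916 < 974 fails; recursion stops.
SUM(v) = 4 + 12 + 36 + 108 + 324 + 972 + 2916 = 4372.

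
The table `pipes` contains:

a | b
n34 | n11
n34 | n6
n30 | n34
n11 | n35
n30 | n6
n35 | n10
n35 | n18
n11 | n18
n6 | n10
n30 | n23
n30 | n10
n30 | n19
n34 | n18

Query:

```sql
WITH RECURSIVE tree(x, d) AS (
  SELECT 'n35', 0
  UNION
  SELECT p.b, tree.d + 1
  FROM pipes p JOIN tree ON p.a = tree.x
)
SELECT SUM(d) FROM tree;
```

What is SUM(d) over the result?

Base: (n35, d=0).
Iteration 1: edges from {n35} -> (n10, d=1), (n18, d=1).
Iteration 2: no outgoing edges from {n10,n18}; recursion stops.
SUM(d) = 0 + 1 + 1 = 2.

2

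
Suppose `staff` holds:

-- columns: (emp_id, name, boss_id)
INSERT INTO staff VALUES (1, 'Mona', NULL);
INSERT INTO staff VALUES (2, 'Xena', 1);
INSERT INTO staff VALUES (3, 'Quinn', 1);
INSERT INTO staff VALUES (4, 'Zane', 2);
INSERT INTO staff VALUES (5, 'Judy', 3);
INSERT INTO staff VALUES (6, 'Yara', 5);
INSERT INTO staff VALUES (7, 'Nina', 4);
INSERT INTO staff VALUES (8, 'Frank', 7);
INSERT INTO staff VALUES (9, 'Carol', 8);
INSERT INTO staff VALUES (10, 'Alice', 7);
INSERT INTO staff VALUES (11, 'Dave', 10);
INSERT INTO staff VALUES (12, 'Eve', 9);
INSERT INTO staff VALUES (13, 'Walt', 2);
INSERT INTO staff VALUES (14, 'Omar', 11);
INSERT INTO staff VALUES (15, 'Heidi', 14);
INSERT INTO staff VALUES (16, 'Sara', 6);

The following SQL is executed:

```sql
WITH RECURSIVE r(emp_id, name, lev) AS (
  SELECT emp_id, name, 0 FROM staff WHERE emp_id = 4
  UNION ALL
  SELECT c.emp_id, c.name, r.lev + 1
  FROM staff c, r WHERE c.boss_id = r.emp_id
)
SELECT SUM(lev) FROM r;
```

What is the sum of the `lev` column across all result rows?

24

Base: emp_id=4 (Zane) at lev 0.
Iteration 1: rows with boss_id in {4} -> Nina (id 7, lev 1).
Iteration 2: rows with boss_id in {7} -> Frank (id 8, lev 2), Alice (id 10, lev 2).
Iteration 3: rows with boss_id in {8,10} -> Carol (id 9, lev 3), Dave (id 11, lev 3).
Iteration 4: rows with boss_id in {9,11} -> Eve (id 12, lev 4), Omar (id 14, lev 4).
Iteration 5: rows with boss_id in {12,14} -> Heidi (id 15, lev 5).
Iteration 6: no rows with boss_id in {15}; recursion stops.
SUM(lev) = 0 + 1 + 2 + 2 + 3 + 3 + 4 + 4 + 5 = 24.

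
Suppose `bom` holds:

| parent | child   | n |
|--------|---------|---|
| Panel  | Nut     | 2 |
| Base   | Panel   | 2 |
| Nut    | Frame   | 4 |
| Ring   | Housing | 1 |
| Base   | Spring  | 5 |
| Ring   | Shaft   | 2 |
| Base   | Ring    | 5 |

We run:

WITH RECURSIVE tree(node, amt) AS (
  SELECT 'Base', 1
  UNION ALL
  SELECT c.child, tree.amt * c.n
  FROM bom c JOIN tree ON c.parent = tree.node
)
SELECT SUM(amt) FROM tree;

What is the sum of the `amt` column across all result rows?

Base: (Base, amt=1).
Iteration 1: components of {Base} -> Panel = 1*2 = 2, Ring = 1*5 = 5, Spring = 1*5 = 5.
Iteration 2: components of {Panel,Ring,Spring} -> Housing = 5*1 = 5, Nut = 2*2 = 4, Shaft = 5*2 = 10.
Iteration 3: components of {Housing,Nut,Shaft} -> Frame = 4*4 = 16.
Iteration 4: no further components; recursion stops.
SUM(amt) = 1 + 2 + 5 + 5 + 4 + 5 + 10 + 16 = 48.

48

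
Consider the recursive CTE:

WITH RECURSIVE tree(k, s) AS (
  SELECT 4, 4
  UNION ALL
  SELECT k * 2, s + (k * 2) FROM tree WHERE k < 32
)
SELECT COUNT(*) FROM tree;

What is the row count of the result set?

4

Base: k=4, s=4.
Iteration 1: 4 < 32 holds -> k = 4 * 2 = 8, s = 4 + 8 = 12.
Iteration 2: 8 < 32 holds -> k = 8 * 2 = 16, s = 12 + 16 = 28.
Iteration 3: 16 < 32 holds -> k = 16 * 2 = 32, s = 28 + 32 = 60.
Iteration 4: 32 < 32 fails; recursion stops.
Total rows emitted: 4.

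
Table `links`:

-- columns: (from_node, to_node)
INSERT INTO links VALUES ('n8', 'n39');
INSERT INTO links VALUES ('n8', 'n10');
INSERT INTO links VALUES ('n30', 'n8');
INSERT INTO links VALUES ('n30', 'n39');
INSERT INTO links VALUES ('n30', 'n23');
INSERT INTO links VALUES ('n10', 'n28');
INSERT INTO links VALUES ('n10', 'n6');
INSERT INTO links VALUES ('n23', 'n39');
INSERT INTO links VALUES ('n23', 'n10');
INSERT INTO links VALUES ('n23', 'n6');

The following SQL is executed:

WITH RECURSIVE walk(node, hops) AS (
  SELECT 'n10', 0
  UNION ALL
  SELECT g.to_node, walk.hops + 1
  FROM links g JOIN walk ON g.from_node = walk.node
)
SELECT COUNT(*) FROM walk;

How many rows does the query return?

3

Base: (n10, hops=0).
Iteration 1: edges from {n10} -> (n28, hops=1), (n6, hops=1).
Iteration 2: no outgoing edges from {n28,n6}; recursion stops.
Total rows emitted: 3.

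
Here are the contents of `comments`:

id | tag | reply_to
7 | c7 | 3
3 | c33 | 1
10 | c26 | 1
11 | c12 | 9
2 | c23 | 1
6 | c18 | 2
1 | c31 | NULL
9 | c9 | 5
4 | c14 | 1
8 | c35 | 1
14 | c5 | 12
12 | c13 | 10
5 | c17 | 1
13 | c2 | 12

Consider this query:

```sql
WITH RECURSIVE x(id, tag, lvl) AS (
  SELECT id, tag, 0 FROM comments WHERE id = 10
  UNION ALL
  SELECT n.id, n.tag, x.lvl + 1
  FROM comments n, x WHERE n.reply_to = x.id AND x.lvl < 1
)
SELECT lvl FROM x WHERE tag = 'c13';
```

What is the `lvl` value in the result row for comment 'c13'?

Base: id=10 (c26) at lvl 0.
Iteration 1: rows with reply_to in {10} -> c13 (id 12, lvl 1).
Iteration 2: lvl < 1 fails for all current rows; recursion stops.

1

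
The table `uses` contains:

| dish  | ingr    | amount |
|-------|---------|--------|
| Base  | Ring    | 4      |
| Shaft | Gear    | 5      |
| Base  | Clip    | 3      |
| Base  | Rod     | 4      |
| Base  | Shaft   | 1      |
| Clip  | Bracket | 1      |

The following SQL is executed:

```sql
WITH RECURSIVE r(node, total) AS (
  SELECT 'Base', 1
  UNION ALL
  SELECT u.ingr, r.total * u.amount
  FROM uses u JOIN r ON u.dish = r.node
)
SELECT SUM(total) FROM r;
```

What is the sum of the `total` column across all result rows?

21

Base: (Base, total=1).
Iteration 1: components of {Base} -> Clip = 1*3 = 3, Ring = 1*4 = 4, Rod = 1*4 = 4, Shaft = 1*1 = 1.
Iteration 2: components of {Clip,Ring,Rod,Shaft} -> Bracket = 3*1 = 3, Gear = 1*5 = 5.
Iteration 3: no further components; recursion stops.
SUM(total) = 1 + 3 + 4 + 4 + 1 + 3 + 5 = 21.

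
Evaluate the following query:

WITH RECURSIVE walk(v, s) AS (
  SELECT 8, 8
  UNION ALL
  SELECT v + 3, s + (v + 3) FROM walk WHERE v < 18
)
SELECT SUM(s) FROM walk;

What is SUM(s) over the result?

Base: v=8, s=8.
Iteration 1: 8 < 18 holds -> v = 8 + 3 = 11, s = 8 + 11 = 19.
Iteration 2: 11 < 18 holds -> v = 11 + 3 = 14, s = 19 + 14 = 33.
Iteration 3: 14 < 18 holds -> v = 14 + 3 = 17, s = 33 + 17 = 50.
Iteration 4: 17 < 18 holds -> v = 17 + 3 = 20, s = 50 + 20 = 70.
Iteration 5: 20 < 18 fails; recursion stops.
SUM(s) = 8 + 19 + 33 + 50 + 70 = 180.

180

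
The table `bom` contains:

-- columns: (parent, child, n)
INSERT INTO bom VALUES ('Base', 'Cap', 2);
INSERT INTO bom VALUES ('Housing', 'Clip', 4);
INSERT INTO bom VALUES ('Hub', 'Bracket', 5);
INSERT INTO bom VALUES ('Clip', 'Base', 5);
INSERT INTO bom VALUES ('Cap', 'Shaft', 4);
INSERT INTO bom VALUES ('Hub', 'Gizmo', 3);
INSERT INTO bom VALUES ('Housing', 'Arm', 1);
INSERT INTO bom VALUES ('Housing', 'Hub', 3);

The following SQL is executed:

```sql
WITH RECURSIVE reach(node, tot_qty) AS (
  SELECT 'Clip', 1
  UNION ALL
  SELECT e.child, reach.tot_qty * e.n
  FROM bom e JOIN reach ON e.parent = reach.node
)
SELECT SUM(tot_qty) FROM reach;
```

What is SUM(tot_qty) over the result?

56

Base: (Clip, tot_qty=1).
Iteration 1: components of {Clip} -> Base = 1*5 = 5.
Iteration 2: components of {Base} -> Cap = 5*2 = 10.
Iteration 3: components of {Cap} -> Shaft = 10*4 = 40.
Iteration 4: no further components; recursion stops.
SUM(tot_qty) = 1 + 5 + 10 + 40 = 56.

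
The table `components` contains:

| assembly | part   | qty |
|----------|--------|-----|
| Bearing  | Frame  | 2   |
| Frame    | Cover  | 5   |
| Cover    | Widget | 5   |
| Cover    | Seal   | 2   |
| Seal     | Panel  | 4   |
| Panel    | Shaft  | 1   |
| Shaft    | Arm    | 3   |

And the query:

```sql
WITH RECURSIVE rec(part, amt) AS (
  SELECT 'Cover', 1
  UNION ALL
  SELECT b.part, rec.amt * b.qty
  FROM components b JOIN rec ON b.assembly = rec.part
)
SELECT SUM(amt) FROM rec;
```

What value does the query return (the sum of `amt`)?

Base: (Cover, amt=1).
Iteration 1: components of {Cover} -> Seal = 1*2 = 2, Widget = 1*5 = 5.
Iteration 2: components of {Seal,Widget} -> Panel = 2*4 = 8.
Iteration 3: components of {Panel} -> Shaft = 8*1 = 8.
Iteration 4: components of {Shaft} -> Arm = 8*3 = 24.
Iteration 5: no further components; recursion stops.
SUM(amt) = 1 + 5 + 2 + 8 + 8 + 24 = 48.

48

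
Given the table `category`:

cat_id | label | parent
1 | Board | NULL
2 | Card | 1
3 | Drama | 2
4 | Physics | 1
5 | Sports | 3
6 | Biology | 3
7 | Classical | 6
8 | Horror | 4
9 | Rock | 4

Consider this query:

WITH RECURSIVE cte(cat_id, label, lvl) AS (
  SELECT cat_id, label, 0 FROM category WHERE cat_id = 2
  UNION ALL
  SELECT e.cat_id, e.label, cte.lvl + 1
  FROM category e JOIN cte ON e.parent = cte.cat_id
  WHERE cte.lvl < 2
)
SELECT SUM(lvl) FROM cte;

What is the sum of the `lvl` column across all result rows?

5

Base: cat_id=2 (Card) at lvl 0.
Iteration 1: rows with parent in {2} -> Drama (id 3, lvl 1).
Iteration 2: rows with parent in {3} -> Sports (id 5, lvl 2), Biology (id 6, lvl 2).
Iteration 3: lvl < 2 fails for all current rows; recursion stops.
SUM(lvl) = 0 + 1 + 2 + 2 = 5.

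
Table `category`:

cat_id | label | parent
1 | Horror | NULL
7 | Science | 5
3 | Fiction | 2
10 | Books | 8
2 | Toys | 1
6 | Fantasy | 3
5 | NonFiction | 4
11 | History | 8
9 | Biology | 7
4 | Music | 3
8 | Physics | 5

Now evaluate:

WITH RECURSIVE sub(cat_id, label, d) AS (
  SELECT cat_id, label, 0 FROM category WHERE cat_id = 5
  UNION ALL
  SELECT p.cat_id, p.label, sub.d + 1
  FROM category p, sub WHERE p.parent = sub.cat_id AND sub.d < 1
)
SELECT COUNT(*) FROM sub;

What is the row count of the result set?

Base: cat_id=5 (NonFiction) at d 0.
Iteration 1: rows with parent in {5} -> Science (id 7, d 1), Physics (id 8, d 1).
Iteration 2: d < 1 fails for all current rows; recursion stops.
Total rows emitted: 3.

3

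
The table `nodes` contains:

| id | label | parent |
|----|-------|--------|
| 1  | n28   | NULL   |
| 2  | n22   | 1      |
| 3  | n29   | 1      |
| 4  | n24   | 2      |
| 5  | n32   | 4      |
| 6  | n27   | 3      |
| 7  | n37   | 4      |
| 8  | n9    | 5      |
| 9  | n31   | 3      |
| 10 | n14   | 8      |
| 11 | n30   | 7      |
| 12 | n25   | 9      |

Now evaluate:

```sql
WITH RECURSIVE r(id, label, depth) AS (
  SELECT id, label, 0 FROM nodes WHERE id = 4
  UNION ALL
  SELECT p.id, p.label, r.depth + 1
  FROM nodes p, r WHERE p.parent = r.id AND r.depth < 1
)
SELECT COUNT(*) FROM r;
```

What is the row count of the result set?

Base: id=4 (n24) at depth 0.
Iteration 1: rows with parent in {4} -> n32 (id 5, depth 1), n37 (id 7, depth 1).
Iteration 2: depth < 1 fails for all current rows; recursion stops.
Total rows emitted: 3.

3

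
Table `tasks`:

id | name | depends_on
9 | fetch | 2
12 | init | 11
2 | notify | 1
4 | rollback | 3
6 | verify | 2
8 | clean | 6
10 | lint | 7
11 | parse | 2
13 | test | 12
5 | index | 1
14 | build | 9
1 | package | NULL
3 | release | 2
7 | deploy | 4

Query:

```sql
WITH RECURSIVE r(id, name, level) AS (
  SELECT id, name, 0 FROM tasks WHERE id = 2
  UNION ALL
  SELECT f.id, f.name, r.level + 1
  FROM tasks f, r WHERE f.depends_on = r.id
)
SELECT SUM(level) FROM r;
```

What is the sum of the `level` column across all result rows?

22

Base: id=2 (notify) at level 0.
Iteration 1: rows with depends_on in {2} -> release (id 3, level 1), verify (id 6, level 1), fetch (id 9, level 1), parse (id 11, level 1).
Iteration 2: rows with depends_on in {3,6,9,11} -> rollback (id 4, level 2), clean (id 8, level 2), init (id 12, level 2), build (id 14, level 2).
Iteration 3: rows with depends_on in {4,8,12,14} -> deploy (id 7, level 3), test (id 13, level 3).
Iteration 4: rows with depends_on in {7,13} -> lint (id 10, level 4).
Iteration 5: no rows with depends_on in {10}; recursion stops.
SUM(level) = 0 + 1 + 1 + 1 + 1 + 2 + 2 + 2 + 2 + 3 + 3 + 4 = 22.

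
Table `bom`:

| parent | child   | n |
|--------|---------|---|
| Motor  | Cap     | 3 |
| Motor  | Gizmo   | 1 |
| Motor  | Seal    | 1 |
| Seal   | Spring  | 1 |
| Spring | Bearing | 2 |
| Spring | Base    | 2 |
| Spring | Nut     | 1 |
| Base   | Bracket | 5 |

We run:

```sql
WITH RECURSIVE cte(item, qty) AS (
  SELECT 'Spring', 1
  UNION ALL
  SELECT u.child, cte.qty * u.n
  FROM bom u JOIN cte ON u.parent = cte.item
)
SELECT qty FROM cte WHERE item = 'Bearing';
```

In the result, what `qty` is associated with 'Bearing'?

Base: (Spring, qty=1).
Iteration 1: components of {Spring} -> Base = 1*2 = 2, Bearing = 1*2 = 2, Nut = 1*1 = 1.
Iteration 2: components of {Base,Bearing,Nut} -> Bracket = 2*5 = 10.
Iteration 3: no further components; recursion stops.

2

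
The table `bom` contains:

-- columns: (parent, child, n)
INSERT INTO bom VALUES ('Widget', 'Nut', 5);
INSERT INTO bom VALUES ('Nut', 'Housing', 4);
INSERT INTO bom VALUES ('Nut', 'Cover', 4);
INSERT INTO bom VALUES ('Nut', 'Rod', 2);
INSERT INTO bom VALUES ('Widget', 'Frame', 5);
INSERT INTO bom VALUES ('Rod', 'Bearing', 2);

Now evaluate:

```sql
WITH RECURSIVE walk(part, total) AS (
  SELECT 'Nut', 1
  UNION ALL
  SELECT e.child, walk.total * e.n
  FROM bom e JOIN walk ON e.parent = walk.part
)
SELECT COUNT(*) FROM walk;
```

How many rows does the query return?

5

Base: (Nut, total=1).
Iteration 1: components of {Nut} -> Cover = 1*4 = 4, Housing = 1*4 = 4, Rod = 1*2 = 2.
Iteration 2: components of {Cover,Housing,Rod} -> Bearing = 2*2 = 4.
Iteration 3: no further components; recursion stops.
Total rows emitted: 5.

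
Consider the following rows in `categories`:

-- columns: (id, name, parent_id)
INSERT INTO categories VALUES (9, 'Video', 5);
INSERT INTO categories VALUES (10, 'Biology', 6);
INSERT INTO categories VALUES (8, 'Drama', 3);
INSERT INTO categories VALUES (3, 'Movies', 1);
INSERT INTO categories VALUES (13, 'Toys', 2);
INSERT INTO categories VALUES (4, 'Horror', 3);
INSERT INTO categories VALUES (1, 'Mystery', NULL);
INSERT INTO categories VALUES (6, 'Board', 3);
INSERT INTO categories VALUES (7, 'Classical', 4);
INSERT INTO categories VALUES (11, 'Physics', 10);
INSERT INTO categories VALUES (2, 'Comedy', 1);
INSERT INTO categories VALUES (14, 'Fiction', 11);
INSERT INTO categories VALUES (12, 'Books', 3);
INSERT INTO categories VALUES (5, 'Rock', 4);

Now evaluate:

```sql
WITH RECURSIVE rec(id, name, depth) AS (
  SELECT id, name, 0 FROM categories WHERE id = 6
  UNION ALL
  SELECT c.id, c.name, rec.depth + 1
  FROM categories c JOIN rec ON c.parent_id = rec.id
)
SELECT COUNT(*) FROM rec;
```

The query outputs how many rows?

Base: id=6 (Board) at depth 0.
Iteration 1: rows with parent_id in {6} -> Biology (id 10, depth 1).
Iteration 2: rows with parent_id in {10} -> Physics (id 11, depth 2).
Iteration 3: rows with parent_id in {11} -> Fiction (id 14, depth 3).
Iteration 4: no rows with parent_id in {14}; recursion stops.
Total rows emitted: 4.

4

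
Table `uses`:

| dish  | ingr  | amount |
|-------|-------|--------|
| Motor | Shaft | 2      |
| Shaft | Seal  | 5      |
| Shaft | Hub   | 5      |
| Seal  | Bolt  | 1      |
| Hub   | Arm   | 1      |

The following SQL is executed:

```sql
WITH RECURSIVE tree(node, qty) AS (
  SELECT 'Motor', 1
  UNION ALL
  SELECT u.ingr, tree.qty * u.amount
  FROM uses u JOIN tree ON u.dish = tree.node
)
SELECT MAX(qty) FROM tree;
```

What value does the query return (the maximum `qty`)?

Base: (Motor, qty=1).
Iteration 1: components of {Motor} -> Shaft = 1*2 = 2.
Iteration 2: components of {Shaft} -> Hub = 2*5 = 10, Seal = 2*5 = 10.
Iteration 3: components of {Hub,Seal} -> Arm = 10*1 = 10, Bolt = 10*1 = 10.
Iteration 4: no further components; recursion stops.
qty values: 1, 2, 10, 10, 10, 10; the maximum is 10.

10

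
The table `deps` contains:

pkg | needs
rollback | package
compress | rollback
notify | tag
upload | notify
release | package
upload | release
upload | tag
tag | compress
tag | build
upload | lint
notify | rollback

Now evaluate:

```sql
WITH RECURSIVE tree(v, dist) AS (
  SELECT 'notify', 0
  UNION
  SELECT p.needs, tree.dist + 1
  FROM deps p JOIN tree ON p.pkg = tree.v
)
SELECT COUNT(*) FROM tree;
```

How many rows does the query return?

8

Base: (notify, dist=0).
Iteration 1: edges from {notify} -> (rollback, dist=1), (tag, dist=1).
Iteration 2: edges from {rollback,tag} -> (build, dist=2), (compress, dist=2), (package, dist=2).
Iteration 3: edges from {build,compress,package} -> (rollback, dist=3).
Iteration 4: edges from {rollback} -> (package, dist=4).
Iteration 5: no outgoing edges from {package}; recursion stops.
Total rows emitted: 8.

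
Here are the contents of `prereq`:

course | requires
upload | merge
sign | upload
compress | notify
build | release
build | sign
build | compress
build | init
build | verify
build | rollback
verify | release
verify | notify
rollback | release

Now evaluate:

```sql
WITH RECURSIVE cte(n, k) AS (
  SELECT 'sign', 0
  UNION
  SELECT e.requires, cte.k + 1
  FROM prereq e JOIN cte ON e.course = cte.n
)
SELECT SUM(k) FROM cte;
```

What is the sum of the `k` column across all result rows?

Base: (sign, k=0).
Iteration 1: edges from {sign} -> (upload, k=1).
Iteration 2: edges from {upload} -> (merge, k=2).
Iteration 3: no outgoing edges from {merge}; recursion stops.
SUM(k) = 0 + 1 + 2 = 3.

3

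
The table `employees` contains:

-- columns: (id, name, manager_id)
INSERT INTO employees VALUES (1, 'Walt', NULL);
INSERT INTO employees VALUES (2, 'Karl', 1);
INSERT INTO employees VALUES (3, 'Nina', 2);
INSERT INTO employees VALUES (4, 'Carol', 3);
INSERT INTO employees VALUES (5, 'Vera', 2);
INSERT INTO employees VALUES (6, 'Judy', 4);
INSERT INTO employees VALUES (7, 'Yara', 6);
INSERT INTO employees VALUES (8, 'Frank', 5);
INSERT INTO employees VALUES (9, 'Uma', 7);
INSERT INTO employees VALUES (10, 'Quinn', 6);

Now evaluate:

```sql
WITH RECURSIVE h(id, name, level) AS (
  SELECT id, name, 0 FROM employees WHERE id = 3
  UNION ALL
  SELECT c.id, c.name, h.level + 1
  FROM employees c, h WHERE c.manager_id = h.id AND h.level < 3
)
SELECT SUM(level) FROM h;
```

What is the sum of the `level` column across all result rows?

Base: id=3 (Nina) at level 0.
Iteration 1: rows with manager_id in {3} -> Carol (id 4, level 1).
Iteration 2: rows with manager_id in {4} -> Judy (id 6, level 2).
Iteration 3: rows with manager_id in {6} -> Yara (id 7, level 3), Quinn (id 10, level 3).
Iteration 4: level < 3 fails for all current rows; recursion stops.
SUM(level) = 0 + 1 + 2 + 3 + 3 = 9.

9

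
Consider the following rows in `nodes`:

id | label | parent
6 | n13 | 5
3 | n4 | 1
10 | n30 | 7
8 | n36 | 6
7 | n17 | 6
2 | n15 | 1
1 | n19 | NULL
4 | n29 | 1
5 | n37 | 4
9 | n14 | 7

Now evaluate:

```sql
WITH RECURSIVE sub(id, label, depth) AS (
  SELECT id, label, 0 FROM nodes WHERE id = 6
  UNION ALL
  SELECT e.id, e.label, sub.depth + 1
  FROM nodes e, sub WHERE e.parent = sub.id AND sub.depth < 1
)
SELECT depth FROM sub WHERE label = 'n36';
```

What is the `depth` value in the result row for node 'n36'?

1

Base: id=6 (n13) at depth 0.
Iteration 1: rows with parent in {6} -> n17 (id 7, depth 1), n36 (id 8, depth 1).
Iteration 2: depth < 1 fails for all current rows; recursion stops.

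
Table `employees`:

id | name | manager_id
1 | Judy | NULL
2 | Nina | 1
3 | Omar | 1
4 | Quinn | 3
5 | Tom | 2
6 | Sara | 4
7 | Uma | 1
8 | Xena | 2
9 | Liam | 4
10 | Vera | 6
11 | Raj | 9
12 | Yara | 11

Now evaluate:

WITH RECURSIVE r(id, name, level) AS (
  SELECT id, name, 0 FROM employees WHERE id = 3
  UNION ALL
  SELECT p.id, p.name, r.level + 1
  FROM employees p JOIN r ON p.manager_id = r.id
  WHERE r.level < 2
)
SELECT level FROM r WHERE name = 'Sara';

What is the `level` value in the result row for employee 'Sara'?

Base: id=3 (Omar) at level 0.
Iteration 1: rows with manager_id in {3} -> Quinn (id 4, level 1).
Iteration 2: rows with manager_id in {4} -> Sara (id 6, level 2), Liam (id 9, level 2).
Iteration 3: level < 2 fails for all current rows; recursion stops.

2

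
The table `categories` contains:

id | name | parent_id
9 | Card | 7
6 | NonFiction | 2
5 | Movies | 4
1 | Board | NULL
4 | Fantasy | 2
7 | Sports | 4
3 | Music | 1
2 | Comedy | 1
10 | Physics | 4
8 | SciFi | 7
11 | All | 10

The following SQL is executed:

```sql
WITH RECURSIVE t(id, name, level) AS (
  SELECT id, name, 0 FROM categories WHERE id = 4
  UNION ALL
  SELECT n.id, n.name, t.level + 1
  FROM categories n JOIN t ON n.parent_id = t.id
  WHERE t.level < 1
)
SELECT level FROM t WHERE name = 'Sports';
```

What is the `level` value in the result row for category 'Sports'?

Base: id=4 (Fantasy) at level 0.
Iteration 1: rows with parent_id in {4} -> Movies (id 5, level 1), Sports (id 7, level 1), Physics (id 10, level 1).
Iteration 2: level < 1 fails for all current rows; recursion stops.

1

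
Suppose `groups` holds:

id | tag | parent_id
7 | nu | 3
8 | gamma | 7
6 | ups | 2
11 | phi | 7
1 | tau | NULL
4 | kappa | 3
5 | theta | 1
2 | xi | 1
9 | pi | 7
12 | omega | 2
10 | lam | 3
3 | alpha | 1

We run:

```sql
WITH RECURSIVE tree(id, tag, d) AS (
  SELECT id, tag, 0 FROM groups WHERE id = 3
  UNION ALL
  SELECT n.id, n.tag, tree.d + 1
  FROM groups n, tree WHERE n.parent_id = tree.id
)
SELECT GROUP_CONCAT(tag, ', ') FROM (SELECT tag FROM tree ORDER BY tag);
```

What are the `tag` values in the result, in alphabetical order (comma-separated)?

alpha, gamma, kappa, lam, nu, phi, pi

Base: id=3 (alpha) at d 0.
Iteration 1: rows with parent_id in {3} -> kappa (id 4, d 1), nu (id 7, d 1), lam (id 10, d 1).
Iteration 2: rows with parent_id in {4,7,10} -> gamma (id 8, d 2), pi (id 9, d 2), phi (id 11, d 2).
Iteration 3: no rows with parent_id in {8,9,11}; recursion stops.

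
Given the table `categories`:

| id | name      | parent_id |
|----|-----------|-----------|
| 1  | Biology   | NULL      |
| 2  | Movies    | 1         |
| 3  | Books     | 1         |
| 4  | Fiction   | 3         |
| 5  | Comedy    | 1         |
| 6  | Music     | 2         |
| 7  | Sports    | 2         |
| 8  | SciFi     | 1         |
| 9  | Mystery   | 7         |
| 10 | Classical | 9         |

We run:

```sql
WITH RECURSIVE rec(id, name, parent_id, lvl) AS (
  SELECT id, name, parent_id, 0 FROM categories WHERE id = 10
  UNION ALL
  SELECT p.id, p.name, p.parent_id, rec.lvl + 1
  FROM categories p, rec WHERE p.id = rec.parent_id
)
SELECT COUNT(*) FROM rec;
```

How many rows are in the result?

5

Base: id=10 (Classical), parent_id=9, lvl 0.
Iteration 1: join on id=9 -> Mystery (id 9, parent_id=7, lvl 1).
Iteration 2: join on id=7 -> Sports (id 7, parent_id=2, lvl 2).
Iteration 3: join on id=2 -> Movies (id 2, parent_id=1, lvl 3).
Iteration 4: join on id=1 -> Biology (id 1, parent_id=NULL, lvl 4).
Iteration 5: parent_id is NULL; no match; recursion stops.
Total rows emitted: 5.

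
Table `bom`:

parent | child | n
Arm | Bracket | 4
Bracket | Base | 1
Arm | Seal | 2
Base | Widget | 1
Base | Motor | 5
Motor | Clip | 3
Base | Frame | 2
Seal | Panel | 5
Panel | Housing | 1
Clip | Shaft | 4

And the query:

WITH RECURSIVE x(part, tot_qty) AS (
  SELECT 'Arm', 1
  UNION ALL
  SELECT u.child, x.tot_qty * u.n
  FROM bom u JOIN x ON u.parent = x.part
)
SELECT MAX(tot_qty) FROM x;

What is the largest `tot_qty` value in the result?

Base: (Arm, tot_qty=1).
Iteration 1: components of {Arm} -> Bracket = 1*4 = 4, Seal = 1*2 = 2.
Iteration 2: components of {Bracket,Seal} -> Base = 4*1 = 4, Panel = 2*5 = 10.
Iteration 3: components of {Base,Panel} -> Frame = 4*2 = 8, Housing = 10*1 = 10, Motor = 4*5 = 20, Widget = 4*1 = 4.
Iteration 4: components of {Frame,Housing,Motor,Widget} -> Clip = 20*3 = 60.
Iteration 5: components of {Clip} -> Shaft = 60*4 = 240.
Iteration 6: no further components; recursion stops.
tot_qty values: 1, 4, 2, 4, 10, 4, 20, 8, 10, 60, 240; the maximum is 240.

240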